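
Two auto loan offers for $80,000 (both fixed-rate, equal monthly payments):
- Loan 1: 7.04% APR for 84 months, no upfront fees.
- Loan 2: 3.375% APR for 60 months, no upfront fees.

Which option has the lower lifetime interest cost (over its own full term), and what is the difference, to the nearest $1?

Loan 2 by $14,502

Loan 1: at 7.04% the monthly rate is 0.0058667, so the payment is 80,000 × 0.0058667 / (1 − 1.0058667^−84) = $1,208.98.
Total interest on Loan 1 = 84 × $1,208.98 − $80,000 = $21,554.32.
Loan 2: monthly rate = 3.375%/12 = 0.0028125; payment = 80,000 × 0.0028125 / (1 − (1+0.0028125)^−60) = $1,450.87.
Total interest on Loan 2 = 60 × $1,450.87 − $80,000 = $7,052.20.
Loan 2 is lower by $14,502.12.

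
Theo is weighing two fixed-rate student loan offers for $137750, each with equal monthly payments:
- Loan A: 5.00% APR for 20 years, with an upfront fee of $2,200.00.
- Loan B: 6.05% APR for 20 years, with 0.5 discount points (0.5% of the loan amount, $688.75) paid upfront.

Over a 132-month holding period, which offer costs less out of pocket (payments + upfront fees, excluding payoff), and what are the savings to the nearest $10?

Loan A by $9,280

Loan A: monthly rate = 5%/12 = 0.0041667; payment = 137,750 × 0.0041667 / (1 − (1+0.0041667)^−240) = $909.09.
Loan B: at 6.05% the monthly rate is 0.0050417, so the payment is 137,750 × 0.0050417 / (1 − 1.0050417^−240) = $990.86.
Over 132 months: Loan A costs 132 × $909.09 + $2,200.00 = $122,199.88; Loan B costs 132 × $990.86 + $688.75 = $131,482.27.
Loan A is cheaper by $131,482.27 − $122,199.88 = $9,282.39.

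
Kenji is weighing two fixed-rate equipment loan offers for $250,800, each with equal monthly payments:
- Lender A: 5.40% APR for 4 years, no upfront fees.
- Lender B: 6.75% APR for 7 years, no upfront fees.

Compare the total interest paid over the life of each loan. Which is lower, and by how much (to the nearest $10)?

Lender A: monthly rate = 5.4%/12 = 0.0045000; payment = 250,800 × 0.0045000 / (1 − (1+0.0045000)^−48) = $5,821.30.
Total interest on Lender A = 48 × $5,821.30 − $250,800 = $28,622.40.
Lender B: at 6.75% the monthly rate is 0.0056250, so the payment is 250,800 × 0.0056250 / (1 − 1.0056250^−84) = $3,754.67.
Total interest on Lender B = 84 × $3,754.67 − $250,800 = $64,592.28.
Lender A is lower by $35,969.88.

Lender A by $35,970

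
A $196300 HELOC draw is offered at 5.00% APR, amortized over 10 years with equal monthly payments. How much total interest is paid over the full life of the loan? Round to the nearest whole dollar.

$53,548

At 5.00% the monthly rate is 0.0041667, so the payment is 196,300 × 0.0041667 / (1 − 1.0041667^−120) = $2,082.07.
Total paid = 120 × $2,082.07 = $249,848.40; interest = $249,848.40 − $196,300 = $53,548.40.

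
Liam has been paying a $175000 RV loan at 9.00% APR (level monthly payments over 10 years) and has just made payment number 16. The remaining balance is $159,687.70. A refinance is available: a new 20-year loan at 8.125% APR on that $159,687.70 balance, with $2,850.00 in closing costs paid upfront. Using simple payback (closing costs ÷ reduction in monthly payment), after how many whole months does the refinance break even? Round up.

Current payment = 175,000 × 9%/12 / (1 − (1+0.0075000)^−120) = $2,216.83.
Refinanced payment = 159,687.70 × 0.0067708 / (1 − (1+0.0067708)^−240) = $1,348.14.
Monthly savings = $2,216.83 − $1,348.14 = $868.69.
Break-even = $2,850.00 / $868.69 = 3.28 → 4 months.

4 months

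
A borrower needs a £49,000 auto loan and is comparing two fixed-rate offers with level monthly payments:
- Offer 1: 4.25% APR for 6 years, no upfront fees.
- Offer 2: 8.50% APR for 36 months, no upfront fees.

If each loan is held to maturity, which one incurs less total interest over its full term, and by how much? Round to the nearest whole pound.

Offer 1 by £86

Offer 1: monthly rate = 4.25%/12 = 0.0035417; payment = 49,000 × 0.0035417 / (1 − (1+0.0035417)^−72) = £772.21.
Total interest on Offer 1 = 72 × £772.21 − £49,000 = £6,599.12.
Offer 2: monthly rate = 8.5%/12 = 0.0070833; payment = 49,000 × 0.0070833 / (1 − (1+0.0070833)^−36) = £1,546.81.
Total interest on Offer 2 = 36 × £1,546.81 − £49,000 = £6,685.16.
Offer 1 is lower by £86.04.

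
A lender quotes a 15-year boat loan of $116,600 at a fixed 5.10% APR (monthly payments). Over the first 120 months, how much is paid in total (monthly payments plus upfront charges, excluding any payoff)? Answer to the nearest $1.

$111,378

At 5.10% the monthly rate is 0.0042500, so the payment is 116,600 × 0.0042500 / (1 − 1.0042500^−180) = $928.15.
Total outlay = 120 × $928.15 = $111,378.00.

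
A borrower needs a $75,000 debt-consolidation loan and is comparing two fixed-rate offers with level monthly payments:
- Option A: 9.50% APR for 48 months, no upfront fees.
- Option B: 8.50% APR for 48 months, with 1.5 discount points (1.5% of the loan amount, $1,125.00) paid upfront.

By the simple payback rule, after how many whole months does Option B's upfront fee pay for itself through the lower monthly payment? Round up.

32 months

Option A: monthly rate = 9.5%/12 = 0.0079167; payment = 75,000 × 0.0079167 / (1 − (1+0.0079167)^−48) = $1,884.24.
Option B: at 8.50% the monthly rate is 0.0070833, so the payment is 75,000 × 0.0070833 / (1 − 1.0070833^−48) = $1,848.62.
Monthly savings = $1,884.24 − $1,848.62 = $35.62.
Break-even = $1,125.00 / $35.62 = 31.58 → 32 months.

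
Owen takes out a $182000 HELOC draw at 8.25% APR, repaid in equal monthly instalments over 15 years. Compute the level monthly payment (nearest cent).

$1,765.66

Monthly rate = 8.25%/12 = 0.0068750; payment = 182,000 × 0.0068750 / (1 − (1+0.0068750)^−180) = $1,765.66.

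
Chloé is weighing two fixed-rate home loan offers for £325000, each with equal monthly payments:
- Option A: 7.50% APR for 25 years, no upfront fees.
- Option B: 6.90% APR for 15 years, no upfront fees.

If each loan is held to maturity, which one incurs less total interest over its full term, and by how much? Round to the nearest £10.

Option B by £197,970

Option A: monthly rate = 7.5%/12 = 0.0062500; payment = 325,000 × 0.0062500 / (1 − (1+0.0062500)^−300) = £2,401.72.
Total interest on Option A = 300 × £2,401.72 − £325,000 = £395,516.00.
Option B: monthly rate = 6.9%/12 = 0.0057500; payment = 325,000 × 0.0057500 / (1 − (1+0.0057500)^−180) = £2,903.05.
Total interest on Option B = 180 × £2,903.05 − £325,000 = £197,549.00.
Option B is lower by £197,967.00.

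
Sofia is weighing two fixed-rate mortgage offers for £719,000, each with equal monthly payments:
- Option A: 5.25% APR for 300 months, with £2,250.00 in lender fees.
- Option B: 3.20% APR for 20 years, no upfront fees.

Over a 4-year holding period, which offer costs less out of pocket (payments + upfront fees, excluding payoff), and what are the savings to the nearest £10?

Option B by £14,190

Option A: monthly rate = 5.25%/12 = 0.0043750; payment = 719,000 × 0.0043750 / (1 − (1+0.0043750)^−300) = £4,308.59.
Option B: monthly rate = 3.2%/12 = 0.0026667; payment = 719,000 × 0.0026667 / (1 − (1+0.0026667)^−240) = £4,059.93.
Over 48 months: Option A costs 48 × £4,308.59 + £2,250.00 = £209,062.32; Option B costs 48 × £4,059.93 = £194,876.64.
Option B is cheaper by £209,062.32 − £194,876.64 = £14,185.68.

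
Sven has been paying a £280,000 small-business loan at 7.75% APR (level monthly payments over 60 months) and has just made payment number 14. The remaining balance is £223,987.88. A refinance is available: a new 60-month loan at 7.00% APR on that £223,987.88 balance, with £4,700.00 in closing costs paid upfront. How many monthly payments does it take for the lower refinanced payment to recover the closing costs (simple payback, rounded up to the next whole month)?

4 months

Current payment = 280,000 × 7.75%/12 / (1 − (1+0.0064583)^−60) = £5,643.95.
Refinanced payment = 223,987.88 × 0.0058333 / (1 − (1+0.0058333)^−60) = £4,435.23.
Monthly savings = £5,643.95 − £4,435.23 = £1,208.72.
Break-even = £4,700.00 / £1,208.72 = 3.89 → 4 months.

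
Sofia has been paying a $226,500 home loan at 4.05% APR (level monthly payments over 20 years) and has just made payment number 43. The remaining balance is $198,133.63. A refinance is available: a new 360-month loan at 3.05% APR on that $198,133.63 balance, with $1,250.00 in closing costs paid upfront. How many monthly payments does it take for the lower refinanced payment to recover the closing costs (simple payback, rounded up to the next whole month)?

3 months

Current payment = 226,500 × 4.05%/12 / (1 − (1+0.0033750)^−240) = $1,378.52.
Refinanced payment = 198,133.63 × 0.0025417 / (1 − (1+0.0025417)^−360) = $840.69.
Monthly savings = $1,378.52 − $840.69 = $537.83.
Break-even = $1,250.00 / $537.83 = 2.32 → 3 months.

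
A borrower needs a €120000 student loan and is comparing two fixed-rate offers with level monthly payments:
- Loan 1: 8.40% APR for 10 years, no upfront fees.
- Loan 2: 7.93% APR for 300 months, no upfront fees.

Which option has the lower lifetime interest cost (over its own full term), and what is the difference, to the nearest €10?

Loan 1 by €98,420

Loan 1: monthly rate = 8.4%/12 = 0.0070000; payment = 120,000 × 0.0070000 / (1 − (1+0.0070000)^−120) = €1,481.42.
Total interest on Loan 1 = 120 × €1,481.42 − €120,000 = €57,770.40.
Loan 2: at 7.93% the monthly rate is 0.0066083, so the payment is 120,000 × 0.0066083 / (1 − 1.0066083^−300) = €920.62.
Total interest on Loan 2 = 300 × €920.62 − €120,000 = €156,186.00.
Loan 1 is lower by €98,415.60.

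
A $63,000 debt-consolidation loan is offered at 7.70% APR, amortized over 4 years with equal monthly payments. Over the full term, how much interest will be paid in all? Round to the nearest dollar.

$10,400

At 7.70% the monthly rate is 0.0064167, so the payment is 63,000 × 0.0064167 / (1 − 1.0064167^−48) = $1,529.16.
Total paid = 48 × $1,529.16 = $73,399.68; interest = $73,399.68 − $63,000 = $10,399.68.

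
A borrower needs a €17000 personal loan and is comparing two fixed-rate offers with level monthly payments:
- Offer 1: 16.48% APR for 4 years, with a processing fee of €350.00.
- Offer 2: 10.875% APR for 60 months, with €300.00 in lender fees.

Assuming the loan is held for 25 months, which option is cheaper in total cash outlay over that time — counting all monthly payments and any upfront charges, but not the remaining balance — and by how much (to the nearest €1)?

Offer 1: monthly rate = 16.48%/12 = 0.0137333; payment = 17,000 × 0.0137333 / (1 − (1+0.0137333)^−48) = €485.97.
Offer 2: monthly rate = 10.875%/12 = 0.0090625; payment = 17,000 × 0.0090625 / (1 − (1+0.0090625)^−60) = €368.56.
Over 25 months: Offer 1 costs 25 × €485.97 + €350.00 = €12,499.25; Offer 2 costs 25 × €368.56 + €300.00 = €9,514.00.
Offer 2 is cheaper by €12,499.25 − €9,514.00 = €2,985.25.

Offer 2 by €2,985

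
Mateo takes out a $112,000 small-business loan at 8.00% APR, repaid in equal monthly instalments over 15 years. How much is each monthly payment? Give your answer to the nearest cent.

$1,070.33

At 8.00% the monthly rate is 0.0066667, so the payment is 112,000 × 0.0066667 / (1 − 1.0066667^−180) = $1,070.33.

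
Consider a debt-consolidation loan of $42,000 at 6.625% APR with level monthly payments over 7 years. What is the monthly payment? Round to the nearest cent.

$626.22

At 6.625% the monthly rate is 0.0055208, so the payment is 42,000 × 0.0055208 / (1 − 1.0055208^−84) = $626.22.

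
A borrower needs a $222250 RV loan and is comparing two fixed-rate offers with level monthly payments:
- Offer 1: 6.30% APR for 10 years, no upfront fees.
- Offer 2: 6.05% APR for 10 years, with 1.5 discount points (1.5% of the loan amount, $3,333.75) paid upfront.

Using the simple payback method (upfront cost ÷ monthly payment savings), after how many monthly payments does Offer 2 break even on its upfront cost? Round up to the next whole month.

119 months

Offer 1: monthly rate = 6.3%/12 = 0.0052500; payment = 222,250 × 0.0052500 / (1 − (1+0.0052500)^−120) = $2,501.05.
Offer 2: monthly rate = 6.05%/12 = 0.0050417; payment = 222,250 × 0.0050417 / (1 − (1+0.0050417)^−120) = $2,473.01.
Monthly savings = $2,501.05 − $2,473.01 = $28.04.
Break-even = $3,333.75 / $28.04 = 118.89 → 119 months.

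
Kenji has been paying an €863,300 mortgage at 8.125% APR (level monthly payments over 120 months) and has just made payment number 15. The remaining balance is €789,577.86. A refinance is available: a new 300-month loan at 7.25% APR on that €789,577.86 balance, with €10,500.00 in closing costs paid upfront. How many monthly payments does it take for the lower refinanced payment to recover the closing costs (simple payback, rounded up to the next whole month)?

Current payment = 863,300 × 8.125%/12 / (1 − (1+0.0067708)^−120) = €10,531.32.
Refinanced payment = 789,577.86 × 0.0060417 / (1 − (1+0.0060417)^−300) = €5,707.12.
Monthly savings = €10,531.32 − €5,707.12 = €4,824.20.
Break-even = €10,500.00 / €4,824.20 = 2.18 → 3 months.

3 months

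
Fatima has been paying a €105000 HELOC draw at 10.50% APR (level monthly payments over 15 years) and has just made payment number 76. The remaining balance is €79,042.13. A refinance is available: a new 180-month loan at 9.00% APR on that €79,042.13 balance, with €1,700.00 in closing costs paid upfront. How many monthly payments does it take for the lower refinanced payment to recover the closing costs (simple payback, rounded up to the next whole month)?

Current payment = 105,000 × 10.5%/12 / (1 − (1+0.0087500)^−180) = €1,160.67.
Refinanced payment = 79,042.13 × 0.0075000 / (1 − (1+0.0075000)^−180) = €801.70.
Monthly savings = €1,160.67 − €801.70 = €358.97.
Break-even = €1,700.00 / €358.97 = 4.74 → 5 months.

5 months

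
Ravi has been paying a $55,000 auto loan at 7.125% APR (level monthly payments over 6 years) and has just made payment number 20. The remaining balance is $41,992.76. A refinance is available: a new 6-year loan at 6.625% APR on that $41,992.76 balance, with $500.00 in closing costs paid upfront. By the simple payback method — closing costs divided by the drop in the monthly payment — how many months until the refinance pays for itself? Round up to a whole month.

Current payment = 55,000 × 7.125%/12 / (1 − (1+0.0059375)^−72) = $941.00.
Refinanced payment = 41,992.76 × 0.0055208 / (1 − (1+0.0055208)^−72) = $708.40.
Monthly savings = $941.00 − $708.40 = $232.60.
Break-even = $500.00 / $232.60 = 2.15 → 3 months.

3 months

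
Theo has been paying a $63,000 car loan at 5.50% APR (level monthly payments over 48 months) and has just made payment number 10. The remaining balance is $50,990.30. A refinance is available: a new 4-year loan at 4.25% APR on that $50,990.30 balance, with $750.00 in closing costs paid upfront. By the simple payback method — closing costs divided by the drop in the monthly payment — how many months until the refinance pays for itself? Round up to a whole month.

Current payment = 63,000 × 5.5%/12 / (1 − (1+0.0045833)^−48) = $1,465.16.
Refinanced payment = 50,990.30 × 0.0035417 / (1 − (1+0.0035417)^−48) = $1,157.03.
Monthly savings = $1,465.16 − $1,157.03 = $308.13.
Break-even = $750.00 / $308.13 = 2.43 → 3 months.

3 months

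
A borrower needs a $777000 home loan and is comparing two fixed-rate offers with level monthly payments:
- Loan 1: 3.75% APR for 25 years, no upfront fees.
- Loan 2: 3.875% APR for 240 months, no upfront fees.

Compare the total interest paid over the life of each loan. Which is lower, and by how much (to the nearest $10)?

Loan 1: at 3.75% the monthly rate is 0.0031250, so the payment is 777,000 × 0.0031250 / (1 − 1.0031250^−300) = $3,994.80.
Total interest on Loan 1 = 300 × $3,994.80 − $777,000 = $421,440.00.
Loan 2: at 3.875% the monthly rate is 0.0032292, so the payment is 777,000 × 0.0032292 / (1 − 1.0032292^−240) = $4,657.45.
Total interest on Loan 2 = 240 × $4,657.45 − $777,000 = $340,788.00.
Loan 2 is lower by $80,652.00.

Loan 2 by $80,650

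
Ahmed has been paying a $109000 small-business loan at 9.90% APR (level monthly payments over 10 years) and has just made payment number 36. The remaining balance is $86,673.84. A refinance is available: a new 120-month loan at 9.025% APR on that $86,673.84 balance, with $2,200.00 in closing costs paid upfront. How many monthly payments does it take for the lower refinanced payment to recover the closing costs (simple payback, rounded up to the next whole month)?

Current payment = 109,000 × 9.9%/12 / (1 − (1+0.0082500)^−120) = $1,434.41.
Refinanced payment = 86,673.84 × 0.0075208 / (1 − (1+0.0075208)^−120) = $1,099.12.
Monthly savings = $1,434.41 − $1,099.12 = $335.29.
Break-even = $2,200.00 / $335.29 = 6.56 → 7 months.

7 months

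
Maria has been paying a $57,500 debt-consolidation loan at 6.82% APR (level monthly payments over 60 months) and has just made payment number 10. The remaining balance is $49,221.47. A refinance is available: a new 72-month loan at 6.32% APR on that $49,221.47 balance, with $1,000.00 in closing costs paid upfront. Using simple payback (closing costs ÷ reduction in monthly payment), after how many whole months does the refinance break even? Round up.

4 months

Current payment = 57,500 × 6.82%/12 / (1 − (1+0.0056833)^−60) = $1,133.69.
Refinanced payment = 49,221.47 × 0.0052667 / (1 − (1+0.0052667)^−72) = $823.20.
Monthly savings = $1,133.69 − $823.20 = $310.49.
Break-even = $1,000.00 / $310.49 = 3.22 → 4 months.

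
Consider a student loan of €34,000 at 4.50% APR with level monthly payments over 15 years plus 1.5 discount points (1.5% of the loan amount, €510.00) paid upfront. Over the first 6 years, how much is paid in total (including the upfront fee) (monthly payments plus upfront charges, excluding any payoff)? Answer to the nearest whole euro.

€19,237

Monthly rate = 4.5%/12 = 0.0037500; payment = 34,000 × 0.0037500 / (1 − (1+0.0037500)^−180) = €260.10.
Total outlay = 72 × €260.10 + €510.00 = €19,237.20.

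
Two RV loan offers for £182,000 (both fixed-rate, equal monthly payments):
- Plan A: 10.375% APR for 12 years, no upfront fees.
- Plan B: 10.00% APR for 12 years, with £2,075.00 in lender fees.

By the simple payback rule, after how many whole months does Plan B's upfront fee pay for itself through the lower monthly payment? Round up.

53 months

Plan A: monthly rate = 10.375%/12 = 0.0086458; payment = 182,000 × 0.0086458 / (1 − (1+0.0086458)^−144) = £2,214.65.
Plan B: monthly rate = 10%/12 = 0.0083333; payment = 182,000 × 0.0083333 / (1 − (1+0.0083333)^−144) = £2,175.04.
Monthly savings = £2,214.65 − £2,175.04 = £39.61.
Break-even = £2,075.00 / £39.61 = 52.39 → 53 months.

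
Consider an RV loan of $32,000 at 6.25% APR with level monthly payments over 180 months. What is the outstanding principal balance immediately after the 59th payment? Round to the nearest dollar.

$24,583

With monthly rate i = 6.25%/12 = 0.0052083, the balance after k of n payments is P · [(1+i)^n − (1+i)^k] / [(1+i)^n − 1].
(1+0.0052083)^180 = 2.54738422 and (1+0.0052083)^59 = 1.35865358, so the balance is 32,000 × (2.54738422 − 1.35865358) / (2.54738422 − 1) = $24,583.02.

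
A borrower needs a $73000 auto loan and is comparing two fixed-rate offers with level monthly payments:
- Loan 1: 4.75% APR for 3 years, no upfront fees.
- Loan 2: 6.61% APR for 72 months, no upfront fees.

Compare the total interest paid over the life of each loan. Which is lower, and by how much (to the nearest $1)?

Loan 1: monthly rate = 4.75%/12 = 0.0039583; payment = 73,000 × 0.0039583 / (1 − (1+0.0039583)^−36) = $2,179.69.
Total interest on Loan 1 = 36 × $2,179.69 − $73,000 = $5,468.84.
Loan 2: monthly rate = 6.61%/12 = 0.0055083; payment = 73,000 × 0.0055083 / (1 − (1+0.0055083)^−72) = $1,230.95.
Total interest on Loan 2 = 72 × $1,230.95 − $73,000 = $15,628.40.
Loan 1 is lower by $10,159.56.

Loan 1 by $10,160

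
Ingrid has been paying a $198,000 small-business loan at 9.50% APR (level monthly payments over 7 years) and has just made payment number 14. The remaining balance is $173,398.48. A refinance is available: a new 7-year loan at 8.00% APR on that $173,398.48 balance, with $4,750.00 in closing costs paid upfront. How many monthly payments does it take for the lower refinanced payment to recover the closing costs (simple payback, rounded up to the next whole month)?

9 months

Current payment = 198,000 × 9.5%/12 / (1 − (1+0.0079167)^−84) = $3,236.11.
Refinanced payment = 173,398.48 × 0.0066667 / (1 − (1+0.0066667)^−84) = $2,702.63.
Monthly savings = $3,236.11 − $2,702.63 = $533.48.
Break-even = $4,750.00 / $533.48 = 8.90 → 9 months.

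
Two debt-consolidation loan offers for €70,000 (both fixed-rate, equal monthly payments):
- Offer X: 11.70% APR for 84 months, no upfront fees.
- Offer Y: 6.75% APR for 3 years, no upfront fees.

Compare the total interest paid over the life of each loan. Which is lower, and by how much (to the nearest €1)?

Offer Y by €25,335

Offer X: at 11.70% the monthly rate is 0.0097500, so the payment is 70,000 × 0.0097500 / (1 − 1.0097500^−84) = €1,224.49.
Total interest on Offer X = 84 × €1,224.49 − €70,000 = €32,857.16.
Offer Y: at 6.75% the monthly rate is 0.0056250, so the payment is 70,000 × 0.0056250 / (1 − 1.0056250^−36) = €2,153.40.
Total interest on Offer Y = 36 × €2,153.40 − €70,000 = €7,522.40.
Offer Y is lower by €25,334.76.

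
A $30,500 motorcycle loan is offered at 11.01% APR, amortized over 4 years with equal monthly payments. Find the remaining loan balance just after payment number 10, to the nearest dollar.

$25,199

With monthly rate i = 11.01%/12 = 0.0091750, the balance after k of n payments is P · [(1+i)^n − (1+i)^k] / [(1+i)^n − 1].
(1+0.0091750)^48 = 1.55021238 and (1+0.0091750)^10 = 1.09563232, so the balance is 30,500 × (1.55021238 − 1.09563232) / (1.55021238 − 1) = $25,198.80.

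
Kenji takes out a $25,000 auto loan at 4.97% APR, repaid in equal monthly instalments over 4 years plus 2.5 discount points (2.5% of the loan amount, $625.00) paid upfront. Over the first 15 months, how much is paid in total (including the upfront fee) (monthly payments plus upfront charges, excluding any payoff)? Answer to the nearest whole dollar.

$9,256

Monthly rate = 4.97%/12 = 0.0041417; payment = 25,000 × 0.0041417 / (1 − (1+0.0041417)^−48) = $575.39.
Total outlay = 15 × $575.39 + $625.00 = $9,255.85.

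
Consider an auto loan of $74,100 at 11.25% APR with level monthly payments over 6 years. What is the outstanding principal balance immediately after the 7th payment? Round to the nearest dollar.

With monthly rate i = 11.25%/12 = 0.0093750, the balance after k of n payments is P · [(1+i)^n − (1+i)^k] / [(1+i)^n − 1].
(1+0.0093750)^72 = 1.95786692 and (1+0.0093750)^7 = 1.06749981, so the balance is 74,100 × (1.95786692 − 1.06749981) / (1.95786692 − 1) = $68,878.26.

$68,878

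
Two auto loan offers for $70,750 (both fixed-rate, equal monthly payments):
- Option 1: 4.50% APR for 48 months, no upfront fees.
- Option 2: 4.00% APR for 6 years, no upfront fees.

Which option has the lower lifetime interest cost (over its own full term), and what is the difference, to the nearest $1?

Option 1: monthly rate = 4.5%/12 = 0.0037500; payment = 70,750 × 0.0037500 / (1 − (1+0.0037500)^−48) = $1,613.35.
Total interest on Option 1 = 48 × $1,613.35 − $70,750 = $6,690.80.
Option 2: at 4.00% the monthly rate is 0.0033333, so the payment is 70,750 × 0.0033333 / (1 − 1.0033333^−72) = $1,106.90.
Total interest on Option 2 = 72 × $1,106.90 − $70,750 = $8,946.80.
Option 1 is lower by $2,256.00.

Option 1 by $2,256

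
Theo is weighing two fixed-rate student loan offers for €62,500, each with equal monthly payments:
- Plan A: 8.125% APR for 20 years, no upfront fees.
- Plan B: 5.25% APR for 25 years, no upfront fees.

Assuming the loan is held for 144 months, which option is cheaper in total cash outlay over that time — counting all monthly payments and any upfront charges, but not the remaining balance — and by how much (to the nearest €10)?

Plan B by €22,050

Plan A: at 8.125% the monthly rate is 0.0067708, so the payment is 62,500 × 0.0067708 / (1 − 1.0067708^−240) = €527.65.
Plan B: at 5.25% the monthly rate is 0.0043750, so the payment is 62,500 × 0.0043750 / (1 − 1.0043750^−300) = €374.53.
Over 144 months: Plan A costs 144 × €527.65 = €75,981.60; Plan B costs 144 × €374.53 = €53,932.32.
Plan B is cheaper by €75,981.60 − €53,932.32 = €22,049.28.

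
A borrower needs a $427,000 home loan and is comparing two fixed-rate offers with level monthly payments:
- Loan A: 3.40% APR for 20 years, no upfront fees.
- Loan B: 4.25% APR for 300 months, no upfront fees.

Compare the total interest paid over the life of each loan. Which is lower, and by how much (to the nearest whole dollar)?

Loan A by $104,876

Loan A: at 3.40% the monthly rate is 0.0028333, so the payment is 427,000 × 0.0028333 / (1 − 1.0028333^−240) = $2,454.54.
Total interest on Loan A = 240 × $2,454.54 − $427,000 = $162,089.60.
Loan B: at 4.25% the monthly rate is 0.0035417, so the payment is 427,000 × 0.0035417 / (1 − 1.0035417^−300) = $2,313.22.
Total interest on Loan B = 300 × $2,313.22 − $427,000 = $266,966.00.
Loan A is lower by $104,876.40.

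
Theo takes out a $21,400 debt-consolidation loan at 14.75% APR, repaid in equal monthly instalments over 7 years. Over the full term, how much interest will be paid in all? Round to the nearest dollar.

$13,036

Monthly rate = 14.75%/12 = 0.0122917; payment = 21,400 × 0.0122917 / (1 − (1+0.0122917)^−84) = $409.95.
Total paid = 84 × $409.95 = $34,435.80; interest = $34,435.80 − $21,400 = $13,035.80.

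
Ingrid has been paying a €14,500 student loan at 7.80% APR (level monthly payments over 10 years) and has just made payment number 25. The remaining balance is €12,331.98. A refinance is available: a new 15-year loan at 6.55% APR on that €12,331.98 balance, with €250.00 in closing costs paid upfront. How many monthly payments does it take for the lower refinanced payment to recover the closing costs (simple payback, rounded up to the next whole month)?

4 months

Current payment = 14,500 × 7.8%/12 / (1 − (1+0.0065000)^−120) = €174.40.
Refinanced payment = 12,331.98 × 0.0054583 / (1 − (1+0.0054583)^−180) = €107.76.
Monthly savings = €174.40 − €107.76 = €66.64.
Break-even = €250.00 / €66.64 = 3.75 → 4 months.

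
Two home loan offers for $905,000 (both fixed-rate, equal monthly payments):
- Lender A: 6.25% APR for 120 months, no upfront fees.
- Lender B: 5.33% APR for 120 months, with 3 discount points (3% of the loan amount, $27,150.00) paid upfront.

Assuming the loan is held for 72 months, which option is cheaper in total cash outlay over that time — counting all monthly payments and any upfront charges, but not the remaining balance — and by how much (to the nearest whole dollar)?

Lender A: monthly rate = 6.25%/12 = 0.0052083; payment = 905,000 × 0.0052083 / (1 − (1+0.0052083)^−120) = $10,161.35.
Lender B: at 5.33% the monthly rate is 0.0044417, so the payment is 905,000 × 0.0044417 / (1 − 1.0044417^−120) = $9,745.57.
Over 72 months: Lender A costs 72 × $10,161.35 = $731,617.20; Lender B costs 72 × $9,745.57 + $27,150.00 = $728,831.04.
Lender B is cheaper by $731,617.20 − $728,831.04 = $2,786.16.

Lender B by $2,786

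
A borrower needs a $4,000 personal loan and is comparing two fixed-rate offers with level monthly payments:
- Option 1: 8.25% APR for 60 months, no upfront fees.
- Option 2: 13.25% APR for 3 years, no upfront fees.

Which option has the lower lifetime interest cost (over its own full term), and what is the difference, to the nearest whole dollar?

Option 2 by $26

Option 1: monthly rate = 8.25%/12 = 0.0068750; payment = 4,000 × 0.0068750 / (1 − (1+0.0068750)^−60) = $81.59.
Total interest on Option 1 = 60 × $81.59 − $4,000 = $895.40.
Option 2: monthly rate = 13.25%/12 = 0.0110417; payment = 4,000 × 0.0110417 / (1 − (1+0.0110417)^−36) = $135.26.
Total interest on Option 2 = 36 × $135.26 − $4,000 = $869.36.
Option 2 is lower by $26.04.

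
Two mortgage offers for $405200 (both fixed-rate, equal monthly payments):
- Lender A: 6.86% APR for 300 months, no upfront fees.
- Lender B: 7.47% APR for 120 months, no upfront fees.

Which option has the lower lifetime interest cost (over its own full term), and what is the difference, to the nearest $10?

Lender B by $271,920

Lender A: at 6.86% the monthly rate is 0.0057167, so the payment is 405,200 × 0.0057167 / (1 − 1.0057167^−300) = $2,827.78.
Total interest on Lender A = 300 × $2,827.78 − $405,200 = $443,134.00.
Lender B: monthly rate = 7.47%/12 = 0.0062250; payment = 405,200 × 0.0062250 / (1 − (1+0.0062250)^−120) = $4,803.45.
Total interest on Lender B = 120 × $4,803.45 − $405,200 = $171,214.00.
Lender B is lower by $271,920.00.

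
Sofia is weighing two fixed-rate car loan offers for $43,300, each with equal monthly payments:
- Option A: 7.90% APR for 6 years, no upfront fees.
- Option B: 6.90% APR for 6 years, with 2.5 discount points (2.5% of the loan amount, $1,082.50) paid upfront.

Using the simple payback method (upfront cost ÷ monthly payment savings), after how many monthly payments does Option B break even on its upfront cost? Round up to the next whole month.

Option A: monthly rate = 7.9%/12 = 0.0065833; payment = 43,300 × 0.0065833 / (1 − (1+0.0065833)^−72) = $757.08.
Option B: at 6.90% the monthly rate is 0.0057500, so the payment is 43,300 × 0.0057500 / (1 − 1.0057500^−72) = $736.14.
Monthly savings = $757.08 − $736.14 = $20.94.
Break-even = $1,082.50 / $20.94 = 51.70 → 52 months.

52 months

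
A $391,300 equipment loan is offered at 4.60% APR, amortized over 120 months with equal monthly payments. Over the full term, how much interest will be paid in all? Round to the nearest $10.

At 4.60% the monthly rate is 0.0038333, so the payment is 391,300 × 0.0038333 / (1 − 1.0038333^−120) = $4,074.26.
Total paid = 120 × $4,074.26 = $488,911.20; interest = $488,911.20 − $391,300 = $97,611.20.

$97,610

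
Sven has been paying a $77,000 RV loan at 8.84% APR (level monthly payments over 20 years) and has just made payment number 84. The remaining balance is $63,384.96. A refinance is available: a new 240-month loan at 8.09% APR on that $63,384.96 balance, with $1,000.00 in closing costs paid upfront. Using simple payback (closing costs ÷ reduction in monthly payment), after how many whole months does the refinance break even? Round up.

Current payment = 77,000 × 8.84%/12 / (1 − (1+0.0073667)^−240) = $684.89.
Refinanced payment = 63,384.96 × 0.0067417 / (1 − (1+0.0067417)^−240) = $533.73.
Monthly savings = $684.89 − $533.73 = $151.16.
Break-even = $1,000.00 / $151.16 = 6.62 → 7 months.

7 months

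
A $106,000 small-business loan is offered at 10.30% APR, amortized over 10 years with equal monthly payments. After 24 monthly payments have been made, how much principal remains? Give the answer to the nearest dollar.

With monthly rate i = 10.3%/12 = 0.0085833, the balance after k of n payments is P · [(1+i)^n − (1+i)^k] / [(1+i)^n − 1].
(1+0.0085833)^120 = 2.78878137 and (1+0.0085833)^24 = 1.22767353, so the balance is 106,000 × (2.78878137 − 1.22767353) / (2.78878137 − 1) = $92,508.47.

$92,508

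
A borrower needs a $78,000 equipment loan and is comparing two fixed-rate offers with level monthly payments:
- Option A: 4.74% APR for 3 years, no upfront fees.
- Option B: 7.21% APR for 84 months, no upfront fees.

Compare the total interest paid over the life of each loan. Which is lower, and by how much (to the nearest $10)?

Option A by $15,730

Option A: at 4.74% the monthly rate is 0.0039500, so the payment is 78,000 × 0.0039500 / (1 − 1.0039500^−36) = $2,328.64.
Total interest on Option A = 36 × $2,328.64 − $78,000 = $5,831.04.
Option B: monthly rate = 7.21%/12 = 0.0060083; payment = 78,000 × 0.0060083 / (1 − (1+0.0060083)^−84) = $1,185.25.
Total interest on Option B = 84 × $1,185.25 − $78,000 = $21,561.00.
Option A is lower by $15,729.96.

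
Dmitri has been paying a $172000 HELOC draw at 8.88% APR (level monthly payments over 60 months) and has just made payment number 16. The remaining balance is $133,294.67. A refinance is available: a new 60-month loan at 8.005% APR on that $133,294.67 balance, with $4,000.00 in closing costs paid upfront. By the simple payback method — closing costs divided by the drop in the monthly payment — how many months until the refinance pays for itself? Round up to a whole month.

Current payment = 172,000 × 8.88%/12 / (1 − (1+0.0074000)^−60) = $3,560.43.
Refinanced payment = 133,294.67 × 0.0066708 / (1 − (1+0.0066708)^−60) = $2,703.05.
Monthly savings = $3,560.43 − $2,703.05 = $857.38.
Break-even = $4,000.00 / $857.38 = 4.67 → 5 months.

5 months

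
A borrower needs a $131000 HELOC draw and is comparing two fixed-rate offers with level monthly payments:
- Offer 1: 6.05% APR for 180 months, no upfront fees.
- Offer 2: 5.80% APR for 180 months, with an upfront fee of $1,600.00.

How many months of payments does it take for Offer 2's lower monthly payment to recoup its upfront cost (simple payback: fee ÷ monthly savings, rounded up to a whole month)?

Offer 1: monthly rate = 6.05%/12 = 0.0050417; payment = 131,000 × 0.0050417 / (1 − (1+0.0050417)^−180) = $1,108.99.
Offer 2: monthly rate = 5.8%/12 = 0.0048333; payment = 131,000 × 0.0048333 / (1 − (1+0.0048333)^−180) = $1,091.35.
Monthly savings = $1,108.99 − $1,091.35 = $17.64.
Break-even = $1,600.00 / $17.64 = 90.70 → 91 months.

91 months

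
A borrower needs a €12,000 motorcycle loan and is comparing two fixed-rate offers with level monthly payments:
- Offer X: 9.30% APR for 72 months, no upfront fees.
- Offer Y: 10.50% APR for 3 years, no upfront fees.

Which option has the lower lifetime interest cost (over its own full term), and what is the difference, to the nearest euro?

Offer X: monthly rate = 9.3%/12 = 0.0077500; payment = 12,000 × 0.0077500 / (1 − (1+0.0077500)^−72) = €218.10.
Total interest on Offer X = 72 × €218.10 − €12,000 = €3,703.20.
Offer Y: monthly rate = 10.5%/12 = 0.0087500; payment = 12,000 × 0.0087500 / (1 − (1+0.0087500)^−36) = €390.03.
Total interest on Offer Y = 36 × €390.03 − €12,000 = €2,041.08.
Offer Y is lower by €1,662.12.

Offer Y by €1,662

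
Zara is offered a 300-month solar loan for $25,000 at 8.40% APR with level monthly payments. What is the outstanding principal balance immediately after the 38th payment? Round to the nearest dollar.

With monthly rate i = 8.4%/12 = 0.0070000, the balance after k of n payments is P · [(1+i)^n − (1+i)^k] / [(1+i)^n − 1].
(1+0.0070000)^300 = 8.10664520 and (1+0.0070000)^38 = 1.30352655, so the balance is 25,000 × (8.10664520 − 1.30352655) / (8.10664520 − 1) = $23,932.24.

$23,932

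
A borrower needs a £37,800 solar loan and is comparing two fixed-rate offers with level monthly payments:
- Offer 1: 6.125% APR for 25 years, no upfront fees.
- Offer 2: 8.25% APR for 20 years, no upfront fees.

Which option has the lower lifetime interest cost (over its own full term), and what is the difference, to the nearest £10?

Offer 1: at 6.125% the monthly rate is 0.0051042, so the payment is 37,800 × 0.0051042 / (1 − 1.0051042^−300) = £246.44.
Total interest on Offer 1 = 300 × £246.44 − £37,800 = £36,132.00.
Offer 2: monthly rate = 8.25%/12 = 0.0068750; payment = 37,800 × 0.0068750 / (1 − (1+0.0068750)^−240) = £322.08.
Total interest on Offer 2 = 240 × £322.08 − £37,800 = £39,499.20.
Offer 1 is lower by £3,367.20.

Offer 1 by £3,370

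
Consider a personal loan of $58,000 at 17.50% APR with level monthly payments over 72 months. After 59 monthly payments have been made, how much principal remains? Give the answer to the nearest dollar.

With monthly rate i = 17.5%/12 = 0.0145833, the balance after k of n payments is P · [(1+i)^n − (1+i)^k] / [(1+i)^n − 1].
(1+0.0145833)^72 = 2.83606458 and (1+0.0145833)^59 = 2.34950139, so the balance is 58,000 × (2.83606458 − 2.34950139) / (2.83606458 − 1) = $15,370.19.

$15,370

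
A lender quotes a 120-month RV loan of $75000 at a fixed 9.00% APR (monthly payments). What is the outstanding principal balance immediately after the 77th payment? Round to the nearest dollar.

With monthly rate i = 9%/12 = 0.0075000, the balance after k of n payments is P · [(1+i)^n − (1+i)^k] / [(1+i)^n − 1].
(1+0.0075000)^120 = 2.45135708 and (1+0.0075000)^77 = 1.77774400, so the balance is 75,000 × (2.45135708 − 1.77774400) / (2.45135708 − 1) = $34,809.48.

$34,809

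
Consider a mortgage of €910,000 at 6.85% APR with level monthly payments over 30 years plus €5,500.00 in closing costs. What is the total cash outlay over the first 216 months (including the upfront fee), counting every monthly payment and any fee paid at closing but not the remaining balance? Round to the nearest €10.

€1,293,480

Monthly rate = 6.85%/12 = 0.0057083; payment = 910,000 × 0.0057083 / (1 − (1+0.0057083)^−360) = €5,962.86.
Total outlay = 216 × €5,962.86 + €5,500.00 = €1,293,477.76.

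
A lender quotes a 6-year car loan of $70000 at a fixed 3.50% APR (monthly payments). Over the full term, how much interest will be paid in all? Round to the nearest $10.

$7,710

At 3.50% the monthly rate is 0.0029167, so the payment is 70,000 × 0.0029167 / (1 − 1.0029167^−72) = $1,079.29.
Total paid = 72 × $1,079.29 = $77,708.88; interest = $77,708.88 − $70,000 = $7,708.88.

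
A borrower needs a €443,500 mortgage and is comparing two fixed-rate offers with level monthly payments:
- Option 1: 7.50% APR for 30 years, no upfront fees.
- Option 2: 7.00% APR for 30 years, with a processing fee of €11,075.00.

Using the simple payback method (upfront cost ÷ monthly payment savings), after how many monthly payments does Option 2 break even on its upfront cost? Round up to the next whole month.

74 months

Option 1: monthly rate = 7.5%/12 = 0.0062500; payment = 443,500 × 0.0062500 / (1 − (1+0.0062500)^−360) = €3,101.02.
Option 2: at 7.00% the monthly rate is 0.0058333, so the payment is 443,500 × 0.0058333 / (1 − 1.0058333^−360) = €2,950.62.
Monthly savings = €3,101.02 − €2,950.62 = €150.40.
Break-even = €11,075.00 / €150.40 = 73.64 → 74 months.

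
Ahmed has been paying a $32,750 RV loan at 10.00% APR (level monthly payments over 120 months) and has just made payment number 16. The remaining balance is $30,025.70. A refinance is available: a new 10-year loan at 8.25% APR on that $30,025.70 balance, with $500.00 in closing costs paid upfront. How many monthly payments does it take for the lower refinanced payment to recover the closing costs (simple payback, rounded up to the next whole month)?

8 months

Current payment = 32,750 × 10%/12 / (1 − (1+0.0083333)^−120) = $432.79.
Refinanced payment = 30,025.70 × 0.0068750 / (1 − (1+0.0068750)^−120) = $368.27.
Monthly savings = $432.79 − $368.27 = $64.52.
Break-even = $500.00 / $64.52 = 7.75 → 8 months.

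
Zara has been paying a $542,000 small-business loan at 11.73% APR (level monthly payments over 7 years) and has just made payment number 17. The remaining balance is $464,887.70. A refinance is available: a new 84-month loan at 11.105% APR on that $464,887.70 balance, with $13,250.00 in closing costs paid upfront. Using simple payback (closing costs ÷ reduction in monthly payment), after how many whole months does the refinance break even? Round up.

Current payment = 542,000 × 11.73%/12 / (1 − (1+0.0097750)^−84) = $9,489.70.
Refinanced payment = 464,887.70 × 0.0092542 / (1 − (1+0.0092542)^−84) = $7,985.70.
Monthly savings = $9,489.70 − $7,985.70 = $1,504.00.
Break-even = $13,250.00 / $1,504.00 = 8.81 → 9 months.

9 months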